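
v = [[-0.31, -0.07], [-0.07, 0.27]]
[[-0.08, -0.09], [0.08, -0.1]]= v@[[0.19, 0.36], [0.33, -0.29]]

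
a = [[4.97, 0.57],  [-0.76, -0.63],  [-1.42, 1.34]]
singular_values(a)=[5.23, 1.56]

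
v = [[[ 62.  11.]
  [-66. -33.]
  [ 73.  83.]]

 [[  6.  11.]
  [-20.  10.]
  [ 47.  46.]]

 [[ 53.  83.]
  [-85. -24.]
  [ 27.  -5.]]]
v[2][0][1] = 83.0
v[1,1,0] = -20.0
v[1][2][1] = 46.0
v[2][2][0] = 27.0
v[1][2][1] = 46.0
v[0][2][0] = 73.0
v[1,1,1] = 10.0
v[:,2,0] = [73.0, 47.0, 27.0]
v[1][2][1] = 46.0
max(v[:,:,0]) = 73.0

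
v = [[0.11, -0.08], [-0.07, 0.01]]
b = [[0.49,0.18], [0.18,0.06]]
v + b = [[0.6, 0.1],[0.11, 0.07]]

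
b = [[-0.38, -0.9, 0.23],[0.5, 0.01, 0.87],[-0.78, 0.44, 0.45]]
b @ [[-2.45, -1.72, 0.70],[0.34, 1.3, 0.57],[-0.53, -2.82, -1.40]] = [[0.50, -1.16, -1.10],[-1.68, -3.30, -0.86],[1.82, 0.64, -0.93]]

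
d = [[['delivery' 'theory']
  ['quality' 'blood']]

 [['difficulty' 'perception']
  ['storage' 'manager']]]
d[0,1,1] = 'blood'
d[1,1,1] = 'manager'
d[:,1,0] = ['quality', 'storage']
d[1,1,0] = 'storage'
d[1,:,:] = [['difficulty', 'perception'], ['storage', 'manager']]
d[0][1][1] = 'blood'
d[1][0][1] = 'perception'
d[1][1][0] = 'storage'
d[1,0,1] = 'perception'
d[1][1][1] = 'manager'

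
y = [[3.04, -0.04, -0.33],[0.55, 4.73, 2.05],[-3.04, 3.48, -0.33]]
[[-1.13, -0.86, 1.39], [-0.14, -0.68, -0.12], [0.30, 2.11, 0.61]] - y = [[-4.17, -0.82, 1.72], [-0.69, -5.41, -2.17], [3.34, -1.37, 0.94]]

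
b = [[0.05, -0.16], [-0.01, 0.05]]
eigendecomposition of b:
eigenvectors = [[0.97, 0.97], [-0.24, 0.24]]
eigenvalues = [0.09, 0.01]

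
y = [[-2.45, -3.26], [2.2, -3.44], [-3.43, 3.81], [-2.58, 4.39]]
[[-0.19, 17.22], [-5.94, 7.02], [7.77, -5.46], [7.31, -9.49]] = y@[[-1.20, -2.33],[0.96, -3.53]]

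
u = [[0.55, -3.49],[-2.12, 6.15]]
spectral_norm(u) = 7.38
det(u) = -4.02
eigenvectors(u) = [[-0.95, 0.46], [-0.3, -0.89]]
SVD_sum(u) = [[1.01, -3.35], [-1.87, 6.22]] + [[-0.46, -0.14], [-0.25, -0.07]]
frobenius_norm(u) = 7.40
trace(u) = 6.70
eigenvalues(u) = [-0.55, 7.25]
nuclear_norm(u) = 7.93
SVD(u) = [[-0.47, 0.88],[0.88, 0.47]] @ diag([7.382651537663878, 0.5440186333474016]) @ [[-0.29,0.96], [-0.96,-0.29]]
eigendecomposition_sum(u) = [[-0.48, -0.25], [-0.15, -0.08]] + [[1.03, -3.24], [-1.97, 6.23]]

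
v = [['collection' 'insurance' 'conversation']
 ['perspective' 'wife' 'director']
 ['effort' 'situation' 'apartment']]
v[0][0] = 'collection'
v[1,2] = 'director'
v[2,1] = 'situation'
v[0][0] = 'collection'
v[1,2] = 'director'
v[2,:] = ['effort', 'situation', 'apartment']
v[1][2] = 'director'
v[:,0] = ['collection', 'perspective', 'effort']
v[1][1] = 'wife'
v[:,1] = ['insurance', 'wife', 'situation']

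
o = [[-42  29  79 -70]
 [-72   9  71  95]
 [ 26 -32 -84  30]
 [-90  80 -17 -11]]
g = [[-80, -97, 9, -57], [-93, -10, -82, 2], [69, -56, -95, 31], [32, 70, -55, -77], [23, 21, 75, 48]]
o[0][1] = 29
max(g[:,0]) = 69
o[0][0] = -42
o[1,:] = [-72, 9, 71, 95]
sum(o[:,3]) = 44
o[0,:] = [-42, 29, 79, -70]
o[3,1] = 80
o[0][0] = -42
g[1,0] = -93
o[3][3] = -11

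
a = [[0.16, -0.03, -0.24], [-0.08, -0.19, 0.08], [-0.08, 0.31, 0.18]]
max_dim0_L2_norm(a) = 0.36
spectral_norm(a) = 0.43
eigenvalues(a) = [0.37, 0.0, -0.22]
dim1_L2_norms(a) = [0.29, 0.22, 0.37]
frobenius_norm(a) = 0.52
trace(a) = 0.15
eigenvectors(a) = [[-0.75, 0.82, 0.33], [0.2, -0.11, -0.71], [0.63, 0.56, 0.62]]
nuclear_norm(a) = 0.72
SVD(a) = [[-0.52, 0.63, 0.57], [-0.14, -0.73, 0.67], [0.84, 0.27, 0.47]] @ diag([0.42645621171554776, 0.2933167067472238, 0.0006395562421500001]) @ [[-0.33, 0.71, 0.62],[0.47, 0.7, -0.55],[0.82, -0.11, 0.56]]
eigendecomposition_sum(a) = [[0.14, -0.14, -0.23],[-0.04, 0.04, 0.06],[-0.12, 0.11, 0.20]] + [[0.00, 0.0, 0.0], [-0.0, -0.00, -0.0], [0.00, 0.0, 0.00]] + [[0.02, 0.10, -0.01], [-0.04, -0.23, 0.02], [0.04, 0.19, -0.02]]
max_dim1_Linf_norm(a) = 0.31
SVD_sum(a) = [[0.07, -0.16, -0.14], [0.02, -0.04, -0.04], [-0.12, 0.25, 0.22]] + [[0.09, 0.13, -0.1], [-0.1, -0.15, 0.12], [0.04, 0.06, -0.04]] + [[0.0, -0.00, 0.0], [0.0, -0.00, 0.0], [0.00, -0.0, 0.0]]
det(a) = -0.00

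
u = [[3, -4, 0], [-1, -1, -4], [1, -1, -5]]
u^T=[[3, -1, 1], [-4, -1, -1], [0, -4, -5]]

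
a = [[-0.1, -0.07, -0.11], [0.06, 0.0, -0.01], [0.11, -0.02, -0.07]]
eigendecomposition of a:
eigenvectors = [[0.71+0.00j,0.71-0.00j,0.12+0.00j], [(-0.12-0.26j),-0.12+0.26j,-0.88+0.00j], [(-0.03-0.64j),(-0.03+0.64j),(0.46+0j)]]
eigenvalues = [(-0.08+0.13j), (-0.08-0.13j), (-0+0j)]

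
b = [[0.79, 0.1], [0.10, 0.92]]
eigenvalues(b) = [0.74, 0.97]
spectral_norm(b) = 0.97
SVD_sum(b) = [[0.22, 0.41],[0.41, 0.75]] + [[0.57, -0.31], [-0.31, 0.17]]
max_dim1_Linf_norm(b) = 0.92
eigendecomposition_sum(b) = [[0.57, -0.31], [-0.31, 0.17]] + [[0.22, 0.41], [0.41, 0.75]]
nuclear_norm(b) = 1.71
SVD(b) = [[0.48, 0.88], [0.88, -0.48]] @ diag([0.9742686044187656, 0.7357313955812343]) @ [[0.48, 0.88],[0.88, -0.48]]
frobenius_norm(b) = 1.22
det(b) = 0.72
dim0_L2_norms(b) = [0.8, 0.93]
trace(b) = 1.71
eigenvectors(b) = [[-0.88, -0.48], [0.48, -0.88]]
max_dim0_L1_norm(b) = 1.02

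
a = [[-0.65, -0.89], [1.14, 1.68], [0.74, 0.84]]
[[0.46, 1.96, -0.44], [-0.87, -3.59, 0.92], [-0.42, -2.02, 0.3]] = a @ [[0.09, -1.35, -0.96], [-0.58, -1.22, 1.2]]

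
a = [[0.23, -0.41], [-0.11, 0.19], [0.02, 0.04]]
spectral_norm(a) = 0.52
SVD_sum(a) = [[0.23, -0.41],[-0.11, 0.19],[-0.01, 0.02]] + [[0.0, 0.00], [-0.0, -0.00], [0.03, 0.02]]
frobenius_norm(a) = 0.52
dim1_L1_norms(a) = [0.64, 0.3, 0.06]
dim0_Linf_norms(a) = [0.23, 0.41]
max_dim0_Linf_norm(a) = 0.41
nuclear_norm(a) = 0.56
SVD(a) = [[-0.91,0.01], [0.42,-0.09], [0.05,1.0]] @ diag([0.5194434125013611, 0.037128711382713134]) @ [[-0.49, 0.87], [0.87, 0.49]]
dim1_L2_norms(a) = [0.47, 0.22, 0.04]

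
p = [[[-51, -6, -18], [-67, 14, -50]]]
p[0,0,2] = -18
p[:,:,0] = [[-51, -67]]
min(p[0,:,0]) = -67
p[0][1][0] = -67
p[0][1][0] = -67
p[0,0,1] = -6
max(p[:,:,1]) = 14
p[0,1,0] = -67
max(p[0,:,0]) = -51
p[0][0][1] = -6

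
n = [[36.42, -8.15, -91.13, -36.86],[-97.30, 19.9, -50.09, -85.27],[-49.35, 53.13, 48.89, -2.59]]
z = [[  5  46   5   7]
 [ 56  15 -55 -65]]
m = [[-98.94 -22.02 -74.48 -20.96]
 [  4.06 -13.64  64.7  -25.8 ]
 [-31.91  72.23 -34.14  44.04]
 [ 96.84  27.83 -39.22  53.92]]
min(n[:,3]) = -85.27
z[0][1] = 46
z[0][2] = 5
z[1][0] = 56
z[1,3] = -65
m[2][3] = 44.04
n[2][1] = 53.13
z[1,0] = 56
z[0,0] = 5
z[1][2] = -55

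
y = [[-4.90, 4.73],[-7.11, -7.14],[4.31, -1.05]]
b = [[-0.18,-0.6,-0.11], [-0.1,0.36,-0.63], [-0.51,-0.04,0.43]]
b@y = [[4.67,3.55], [-4.78,-2.38], [4.64,-2.58]]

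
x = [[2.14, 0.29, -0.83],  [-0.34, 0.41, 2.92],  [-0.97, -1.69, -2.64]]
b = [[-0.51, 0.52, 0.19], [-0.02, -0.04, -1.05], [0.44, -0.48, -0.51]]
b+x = [[1.63, 0.81, -0.64], [-0.36, 0.37, 1.87], [-0.53, -2.17, -3.15]]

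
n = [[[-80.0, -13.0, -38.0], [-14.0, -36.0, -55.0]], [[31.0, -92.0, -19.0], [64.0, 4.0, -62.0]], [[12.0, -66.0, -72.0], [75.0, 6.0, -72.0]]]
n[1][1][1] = 4.0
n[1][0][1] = -92.0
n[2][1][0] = 75.0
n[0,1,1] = -36.0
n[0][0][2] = -38.0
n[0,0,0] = -80.0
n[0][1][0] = -14.0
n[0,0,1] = -13.0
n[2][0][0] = 12.0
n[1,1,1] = 4.0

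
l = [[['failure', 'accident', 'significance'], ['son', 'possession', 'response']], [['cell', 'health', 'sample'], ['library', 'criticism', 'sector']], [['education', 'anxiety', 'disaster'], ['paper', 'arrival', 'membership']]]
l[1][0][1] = 'health'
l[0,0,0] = 'failure'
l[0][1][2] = 'response'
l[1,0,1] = 'health'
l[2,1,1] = 'arrival'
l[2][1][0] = 'paper'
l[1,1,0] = 'library'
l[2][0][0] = 'education'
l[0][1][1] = 'possession'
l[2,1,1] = 'arrival'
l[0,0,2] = 'significance'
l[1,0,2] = 'sample'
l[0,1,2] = 'response'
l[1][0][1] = 'health'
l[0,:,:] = [['failure', 'accident', 'significance'], ['son', 'possession', 'response']]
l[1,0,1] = 'health'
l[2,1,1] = 'arrival'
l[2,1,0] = 'paper'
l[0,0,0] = 'failure'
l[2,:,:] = [['education', 'anxiety', 'disaster'], ['paper', 'arrival', 'membership']]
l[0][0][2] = 'significance'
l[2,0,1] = 'anxiety'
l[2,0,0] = 'education'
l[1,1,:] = ['library', 'criticism', 'sector']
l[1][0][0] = 'cell'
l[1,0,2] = 'sample'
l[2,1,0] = 'paper'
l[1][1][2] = 'sector'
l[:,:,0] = [['failure', 'son'], ['cell', 'library'], ['education', 'paper']]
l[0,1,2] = 'response'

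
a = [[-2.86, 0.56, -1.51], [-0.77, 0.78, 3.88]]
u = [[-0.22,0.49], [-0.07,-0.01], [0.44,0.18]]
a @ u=[[-0.07, -1.68], [1.82, 0.31]]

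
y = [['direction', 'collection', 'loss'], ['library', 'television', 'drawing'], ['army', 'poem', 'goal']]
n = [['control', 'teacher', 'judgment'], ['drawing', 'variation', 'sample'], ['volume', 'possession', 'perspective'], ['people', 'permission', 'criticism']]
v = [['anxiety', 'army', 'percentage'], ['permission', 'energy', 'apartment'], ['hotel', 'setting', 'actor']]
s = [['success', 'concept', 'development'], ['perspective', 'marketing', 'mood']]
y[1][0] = 'library'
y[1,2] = 'drawing'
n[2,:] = ['volume', 'possession', 'perspective']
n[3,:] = ['people', 'permission', 'criticism']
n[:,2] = ['judgment', 'sample', 'perspective', 'criticism']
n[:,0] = ['control', 'drawing', 'volume', 'people']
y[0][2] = 'loss'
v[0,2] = 'percentage'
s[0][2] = 'development'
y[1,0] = 'library'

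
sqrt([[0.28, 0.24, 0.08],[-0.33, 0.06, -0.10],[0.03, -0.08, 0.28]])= [[0.6, 0.25, 0.09], [-0.34, 0.37, -0.08], [-0.00, -0.09, 0.52]]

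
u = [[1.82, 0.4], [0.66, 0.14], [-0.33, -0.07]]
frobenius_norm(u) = 2.01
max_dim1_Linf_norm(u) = 1.82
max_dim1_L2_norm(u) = 1.86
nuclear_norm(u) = 2.02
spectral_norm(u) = 2.01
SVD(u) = [[-0.93,  0.38],[-0.34,  -0.83],[0.17,  0.41]] @ diag([2.010316845868718, 0.005116562952569876]) @ [[-0.98, -0.21], [-0.21, 0.98]]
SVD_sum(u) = [[1.82, 0.4], [0.66, 0.14], [-0.33, -0.07]] + [[-0.0, 0.0],[0.0, -0.0],[-0.00, 0.0]]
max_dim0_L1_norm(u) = 2.81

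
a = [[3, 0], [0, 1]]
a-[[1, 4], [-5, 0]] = [[2, -4], [5, 1]]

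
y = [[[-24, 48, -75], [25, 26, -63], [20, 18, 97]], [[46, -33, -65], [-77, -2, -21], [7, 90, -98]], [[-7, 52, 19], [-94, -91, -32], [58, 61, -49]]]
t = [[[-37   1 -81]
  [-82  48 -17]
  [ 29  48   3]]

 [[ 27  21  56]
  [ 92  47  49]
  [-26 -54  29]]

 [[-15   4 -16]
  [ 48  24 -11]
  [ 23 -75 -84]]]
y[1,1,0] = -77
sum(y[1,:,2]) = -184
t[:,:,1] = [[1, 48, 48], [21, 47, -54], [4, 24, -75]]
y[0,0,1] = 48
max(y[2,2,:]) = 61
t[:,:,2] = [[-81, -17, 3], [56, 49, 29], [-16, -11, -84]]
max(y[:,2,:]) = 97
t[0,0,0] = -37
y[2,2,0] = 58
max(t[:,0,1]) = 21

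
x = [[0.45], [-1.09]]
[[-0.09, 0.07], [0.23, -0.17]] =x@[[-0.21, 0.16]]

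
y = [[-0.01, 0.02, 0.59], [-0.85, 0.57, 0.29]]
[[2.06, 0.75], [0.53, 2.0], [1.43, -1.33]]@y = [[-0.66, 0.47, 1.43], [-1.71, 1.15, 0.89], [1.12, -0.73, 0.46]]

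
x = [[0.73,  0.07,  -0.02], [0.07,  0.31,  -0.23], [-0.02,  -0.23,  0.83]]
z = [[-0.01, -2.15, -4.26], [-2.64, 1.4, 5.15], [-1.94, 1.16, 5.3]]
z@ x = [[-0.07, 0.31, -3.04], [-1.93, -0.94, 4.01], [-1.44, -1.0, 4.17]]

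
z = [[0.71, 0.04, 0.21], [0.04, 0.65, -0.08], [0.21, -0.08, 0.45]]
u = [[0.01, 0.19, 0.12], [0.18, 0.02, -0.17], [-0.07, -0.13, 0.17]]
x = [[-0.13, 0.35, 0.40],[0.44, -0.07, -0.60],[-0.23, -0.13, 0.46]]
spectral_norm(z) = 0.83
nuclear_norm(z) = 1.81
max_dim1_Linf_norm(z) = 0.71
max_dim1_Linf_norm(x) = 0.6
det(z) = 0.17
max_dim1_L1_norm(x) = 1.11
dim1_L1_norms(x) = [0.88, 1.11, 0.82]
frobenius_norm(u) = 0.40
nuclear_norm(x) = 1.46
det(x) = -0.04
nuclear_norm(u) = 0.64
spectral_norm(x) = 1.00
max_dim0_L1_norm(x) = 1.46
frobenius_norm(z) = 1.11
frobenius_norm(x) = 1.07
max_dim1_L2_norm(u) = 0.25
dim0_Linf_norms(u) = [0.18, 0.19, 0.17]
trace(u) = 0.20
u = x @ z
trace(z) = 1.81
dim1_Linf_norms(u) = [0.19, 0.18, 0.17]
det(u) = -0.01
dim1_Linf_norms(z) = [0.71, 0.65, 0.45]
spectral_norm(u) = 0.32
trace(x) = 0.26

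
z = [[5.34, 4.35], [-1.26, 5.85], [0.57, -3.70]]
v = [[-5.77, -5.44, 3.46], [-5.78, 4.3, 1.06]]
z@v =[[-55.95, -10.34, 23.09], [-26.54, 32.01, 1.84], [18.1, -19.01, -1.95]]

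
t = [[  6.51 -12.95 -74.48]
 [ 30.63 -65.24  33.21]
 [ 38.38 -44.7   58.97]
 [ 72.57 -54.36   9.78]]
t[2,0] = 38.38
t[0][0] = 6.51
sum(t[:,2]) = 27.479999999999997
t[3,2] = 9.78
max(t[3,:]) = 72.57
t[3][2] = 9.78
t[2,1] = -44.7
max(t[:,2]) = 58.97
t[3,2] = 9.78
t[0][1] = -12.95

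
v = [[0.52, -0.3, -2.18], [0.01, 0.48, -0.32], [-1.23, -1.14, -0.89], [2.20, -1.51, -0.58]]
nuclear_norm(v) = 6.75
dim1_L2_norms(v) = [2.26, 0.58, 1.9, 2.73]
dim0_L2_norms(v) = [2.57, 1.97, 2.45]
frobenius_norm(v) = 4.06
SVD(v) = [[-0.57,  0.51,  -0.58], [0.01,  0.07,  -0.39], [-0.1,  0.73,  0.64], [-0.81,  -0.45,  0.32]] @ diag([3.070791132443885, 2.241010982038806, 1.4334962850616215]) @ [[-0.64, 0.49, 0.59],[-0.72, -0.12, -0.68],[-0.26, -0.86, 0.43]]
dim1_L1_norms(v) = [3.0, 0.81, 3.26, 4.29]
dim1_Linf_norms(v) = [2.18, 0.48, 1.23, 2.2]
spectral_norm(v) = 3.07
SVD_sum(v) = [[1.13, -0.87, -1.04], [-0.03, 0.02, 0.03], [0.19, -0.15, -0.18], [1.60, -1.23, -1.47]] + [[-0.83, -0.14, -0.78], [-0.11, -0.02, -0.1], [-1.18, -0.2, -1.11], [0.72, 0.12, 0.68]] + [[0.22, 0.71, -0.36],[0.15, 0.48, -0.24],[-0.24, -0.79, 0.4],[-0.12, -0.4, 0.20]]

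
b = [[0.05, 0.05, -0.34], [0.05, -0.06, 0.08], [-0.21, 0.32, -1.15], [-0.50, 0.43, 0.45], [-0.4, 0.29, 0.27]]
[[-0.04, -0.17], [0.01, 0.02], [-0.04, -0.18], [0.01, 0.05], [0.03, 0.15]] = b@ [[-0.42, -1.84],[-0.45, -1.96],[-0.01, -0.05]]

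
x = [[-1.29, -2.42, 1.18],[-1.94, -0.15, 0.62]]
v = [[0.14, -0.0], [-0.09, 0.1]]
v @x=[[-0.18, -0.34, 0.17], [-0.08, 0.2, -0.04]]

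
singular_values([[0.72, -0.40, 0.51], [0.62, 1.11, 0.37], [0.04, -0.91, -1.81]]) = [2.24, 0.98, 0.9]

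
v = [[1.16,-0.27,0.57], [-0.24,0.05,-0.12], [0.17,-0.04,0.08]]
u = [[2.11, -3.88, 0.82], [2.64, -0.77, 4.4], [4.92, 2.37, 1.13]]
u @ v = [[3.52, -0.80, 1.73], [4.0, -0.93, 1.95], [5.33, -1.26, 2.61]]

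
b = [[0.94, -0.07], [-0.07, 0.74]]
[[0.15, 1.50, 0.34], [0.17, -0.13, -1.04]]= b @ [[0.18, 1.59, 0.26], [0.25, -0.02, -1.38]]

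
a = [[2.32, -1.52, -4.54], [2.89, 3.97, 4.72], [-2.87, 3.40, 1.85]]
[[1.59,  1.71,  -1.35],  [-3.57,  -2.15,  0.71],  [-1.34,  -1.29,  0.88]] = a @ [[-0.19, 0.02, -0.14], [-0.38, -0.2, 0.02], [-0.32, -0.30, 0.22]]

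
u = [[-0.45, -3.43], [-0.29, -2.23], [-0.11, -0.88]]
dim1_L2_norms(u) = [3.46, 2.25, 0.89]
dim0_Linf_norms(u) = [0.45, 3.43]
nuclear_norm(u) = 4.23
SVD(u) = [[-0.82, 0.38],[-0.53, -0.22],[-0.21, -0.90]] @ diag([4.220292704986103, 0.005429939324949056]) @ [[0.13, 0.99], [-0.99, 0.13]]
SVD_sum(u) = [[-0.45, -3.43], [-0.29, -2.23], [-0.11, -0.88]] + [[-0.0, 0.0], [0.00, -0.00], [0.0, -0.00]]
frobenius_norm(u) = 4.22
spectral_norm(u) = 4.22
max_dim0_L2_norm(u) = 4.18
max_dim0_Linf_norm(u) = 3.43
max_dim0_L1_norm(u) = 6.54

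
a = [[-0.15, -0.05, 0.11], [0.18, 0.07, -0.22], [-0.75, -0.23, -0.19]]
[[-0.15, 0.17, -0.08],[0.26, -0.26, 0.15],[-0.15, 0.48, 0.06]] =a @ [[0.44,  -0.58,  0.07], [-0.07,  -0.62,  0.02], [-0.84,  0.50,  -0.61]]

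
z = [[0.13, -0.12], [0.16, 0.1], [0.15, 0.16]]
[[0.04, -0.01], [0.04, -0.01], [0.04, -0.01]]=z @ [[0.3, -0.05], [-0.05, 0.01]]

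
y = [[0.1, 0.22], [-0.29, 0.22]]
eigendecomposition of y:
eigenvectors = [[(-0.16+0.64j), -0.16-0.64j], [-0.75+0.00j, (-0.75-0j)]]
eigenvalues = [(0.16+0.25j), (0.16-0.25j)]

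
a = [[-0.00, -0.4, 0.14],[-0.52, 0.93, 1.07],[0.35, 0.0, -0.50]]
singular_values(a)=[1.59, 0.53, 0.11]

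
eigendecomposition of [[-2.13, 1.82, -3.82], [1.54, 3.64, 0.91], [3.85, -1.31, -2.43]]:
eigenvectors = [[-0.01+0.68j,-0.01-0.68j,-0.29+0.00j],[0.01-0.17j,(0.01+0.17j),-0.96+0.00j],[0.71+0.00j,(0.71-0j),0.02+0.00j]]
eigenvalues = [(-2.51+3.99j), (-2.51-3.99j), (4.09+0j)]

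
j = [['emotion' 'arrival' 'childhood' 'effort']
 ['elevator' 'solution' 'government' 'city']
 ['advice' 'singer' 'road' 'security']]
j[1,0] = 'elevator'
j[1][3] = 'city'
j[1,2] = 'government'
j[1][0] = 'elevator'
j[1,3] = 'city'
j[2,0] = 'advice'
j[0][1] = 'arrival'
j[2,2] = 'road'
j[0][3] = 'effort'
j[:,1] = ['arrival', 'solution', 'singer']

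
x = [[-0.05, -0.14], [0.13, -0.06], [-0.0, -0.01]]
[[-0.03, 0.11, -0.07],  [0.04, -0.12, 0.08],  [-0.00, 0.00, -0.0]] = x@[[0.36, -1.13, 0.70], [0.12, -0.38, 0.24]]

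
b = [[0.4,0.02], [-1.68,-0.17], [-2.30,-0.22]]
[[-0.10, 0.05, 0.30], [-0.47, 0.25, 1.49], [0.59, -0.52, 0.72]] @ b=[[-0.81, -0.08], [-4.04, -0.38], [-0.55, -0.06]]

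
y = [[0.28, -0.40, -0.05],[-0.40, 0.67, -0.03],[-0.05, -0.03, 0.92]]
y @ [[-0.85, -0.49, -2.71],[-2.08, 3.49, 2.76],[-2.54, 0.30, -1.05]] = [[0.72,  -1.55,  -1.81], [-0.98,  2.53,  2.96], [-2.23,  0.20,  -0.91]]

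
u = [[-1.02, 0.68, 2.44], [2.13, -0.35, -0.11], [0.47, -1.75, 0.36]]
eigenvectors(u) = [[(-0.7+0j),(-0.37-0.42j),-0.37+0.42j], [0.58+0.00j,(-0.59+0j),(-0.59-0j)], [0.40+0.00j,0.11-0.56j,0.11+0.56j]]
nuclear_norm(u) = 6.52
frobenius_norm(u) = 3.94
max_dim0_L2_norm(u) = 2.47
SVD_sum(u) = [[-1.68, 0.94, 1.58], [1.11, -0.62, -1.04], [0.51, -0.29, -0.48]] + [[0.45, -0.54, 0.8], [0.42, -0.50, 0.75], [0.57, -0.68, 1.02]] + [[0.21,0.27,0.06],[0.6,0.77,0.18],[-0.61,-0.78,-0.18]]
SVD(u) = [[-0.81, 0.54, 0.24], [0.53, 0.50, 0.68], [0.24, 0.68, -0.69]] @ diag([3.075767818603178, 1.9867575452688397, 1.4605980906335527]) @ [[0.68, -0.38, -0.63], [0.42, -0.5, 0.75], [0.60, 0.78, 0.18]]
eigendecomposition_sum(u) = [[-1.45+0.00j, 1.10-0.00j, 1.09-0.00j], [1.20-0.00j, -0.91+0.00j, (-0.91+0j)], [(0.83-0j), (-0.63+0j), (-0.63+0j)]] + [[(0.21+0.39j), (-0.21+0.53j), (0.67-0.09j)], [(0.46+0.1j), 0.28+0.54j, 0.40-0.60j], [(-0.18+0.42j), -0.56+0.17j, (0.49+0.49j)]] + [[0.21-0.39j, (-0.21-0.53j), (0.67+0.09j)], [0.46-0.10j, (0.28-0.54j), 0.40+0.60j], [(-0.18-0.42j), -0.56-0.17j, 0.49-0.49j]]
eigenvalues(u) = [(-2.99+0j), (0.99+1.42j), (0.99-1.42j)]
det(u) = -8.93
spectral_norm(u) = 3.08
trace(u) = -1.01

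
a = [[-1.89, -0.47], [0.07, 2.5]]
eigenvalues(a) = [-1.88, 2.49]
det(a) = -4.69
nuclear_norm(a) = 4.41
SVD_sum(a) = [[-0.32, -0.98],[0.75, 2.28]] + [[-1.57, 0.51], [-0.68, 0.22]]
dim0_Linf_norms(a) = [1.89, 2.5]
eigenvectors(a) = [[-1.00, 0.11], [0.02, -0.99]]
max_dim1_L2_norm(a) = 2.5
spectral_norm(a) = 2.61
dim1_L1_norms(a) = [2.36, 2.57]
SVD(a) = [[-0.40, 0.92], [0.92, 0.40]] @ diag([2.6114317091116694, 1.7967538586701588]) @ [[0.31,0.95],[-0.95,0.31]]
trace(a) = 0.61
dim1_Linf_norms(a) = [1.89, 2.5]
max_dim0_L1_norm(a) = 2.97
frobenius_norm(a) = 3.17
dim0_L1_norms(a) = [1.96, 2.97]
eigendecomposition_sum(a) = [[-1.89,-0.2],  [0.03,0.0]] + [[-0.0, -0.27], [0.04, 2.5]]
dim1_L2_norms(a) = [1.95, 2.5]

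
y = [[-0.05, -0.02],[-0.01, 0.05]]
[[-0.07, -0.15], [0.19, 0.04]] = y @ [[-0.07, 2.44], [3.7, 1.28]]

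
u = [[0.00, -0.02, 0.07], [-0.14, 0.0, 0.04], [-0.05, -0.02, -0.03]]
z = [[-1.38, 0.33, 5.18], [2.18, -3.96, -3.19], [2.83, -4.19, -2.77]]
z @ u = [[-0.31, -0.08, -0.24], [0.71, 0.02, 0.09], [0.73, -0.00, 0.11]]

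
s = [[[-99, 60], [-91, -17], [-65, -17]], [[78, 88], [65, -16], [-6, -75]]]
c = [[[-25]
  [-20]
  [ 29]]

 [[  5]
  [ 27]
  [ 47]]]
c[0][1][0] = -20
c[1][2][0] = 47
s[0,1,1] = -17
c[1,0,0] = 5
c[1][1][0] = 27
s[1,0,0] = 78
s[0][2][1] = -17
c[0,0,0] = -25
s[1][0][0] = 78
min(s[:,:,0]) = -99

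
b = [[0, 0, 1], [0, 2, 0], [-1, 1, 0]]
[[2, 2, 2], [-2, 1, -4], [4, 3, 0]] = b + [[2, 2, 1], [-2, -1, -4], [5, 2, 0]]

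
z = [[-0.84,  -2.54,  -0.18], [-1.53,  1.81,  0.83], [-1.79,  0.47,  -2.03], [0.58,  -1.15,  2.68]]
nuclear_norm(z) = 9.17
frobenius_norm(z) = 5.47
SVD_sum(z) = [[0.36, -0.44, 0.61], [-0.44, 0.53, -0.74], [-1.1, 1.32, -1.84], [1.23, -1.48, 2.06]] + [[-0.28, -1.95, -1.24], [0.21, 1.49, 0.94], [-0.11, -0.75, -0.48], [0.06, 0.44, 0.28]] + [[-0.93,-0.15,0.45],[-1.3,-0.21,0.62],[-0.58,-0.1,0.28],[-0.71,-0.12,0.34]]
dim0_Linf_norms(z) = [1.79, 2.54, 2.68]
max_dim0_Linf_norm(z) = 2.68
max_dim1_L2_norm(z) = 2.97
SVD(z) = [[0.21, -0.75, -0.50], [-0.25, 0.57, -0.70], [-0.63, -0.29, -0.32], [0.7, 0.17, -0.39]] @ diag([3.9940384356012486, 3.1069557259988274, 2.068135172473751]) @ [[0.44, -0.52, 0.73],  [0.12, 0.84, 0.53],  [0.89, 0.15, -0.43]]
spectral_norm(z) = 3.99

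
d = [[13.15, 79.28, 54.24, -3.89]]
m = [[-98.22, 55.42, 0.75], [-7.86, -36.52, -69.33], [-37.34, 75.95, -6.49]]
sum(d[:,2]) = 54.24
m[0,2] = 0.75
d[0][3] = -3.89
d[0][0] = 13.15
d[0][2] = 54.24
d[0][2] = 54.24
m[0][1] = 55.42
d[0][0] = 13.15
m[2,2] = -6.49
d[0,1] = 79.28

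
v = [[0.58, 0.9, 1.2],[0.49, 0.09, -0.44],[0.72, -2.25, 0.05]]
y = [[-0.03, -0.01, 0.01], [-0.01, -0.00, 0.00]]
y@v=[[-0.02, -0.05, -0.03], [-0.01, -0.01, -0.01]]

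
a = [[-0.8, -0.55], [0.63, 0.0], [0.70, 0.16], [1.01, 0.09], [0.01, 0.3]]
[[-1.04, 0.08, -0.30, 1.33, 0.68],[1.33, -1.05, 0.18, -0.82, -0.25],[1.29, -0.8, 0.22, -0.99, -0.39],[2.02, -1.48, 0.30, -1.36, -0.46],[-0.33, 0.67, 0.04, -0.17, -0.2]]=a @ [[2.11, -1.67, 0.29, -1.30, -0.40], [-1.18, 2.28, 0.12, -0.52, -0.66]]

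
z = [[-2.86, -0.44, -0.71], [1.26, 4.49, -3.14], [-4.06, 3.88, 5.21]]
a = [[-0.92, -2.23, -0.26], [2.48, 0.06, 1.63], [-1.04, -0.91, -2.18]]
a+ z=[[-3.78,-2.67,-0.97], [3.74,4.55,-1.51], [-5.10,2.97,3.03]]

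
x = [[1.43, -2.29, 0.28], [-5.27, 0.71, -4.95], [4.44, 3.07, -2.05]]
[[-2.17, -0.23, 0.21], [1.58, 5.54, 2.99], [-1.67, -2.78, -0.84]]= x@[[-0.61, -0.62, -0.2], [0.62, -0.35, -0.27], [0.42, -0.51, -0.43]]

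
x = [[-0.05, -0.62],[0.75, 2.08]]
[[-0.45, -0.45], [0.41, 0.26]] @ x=[[-0.32, -0.66], [0.17, 0.29]]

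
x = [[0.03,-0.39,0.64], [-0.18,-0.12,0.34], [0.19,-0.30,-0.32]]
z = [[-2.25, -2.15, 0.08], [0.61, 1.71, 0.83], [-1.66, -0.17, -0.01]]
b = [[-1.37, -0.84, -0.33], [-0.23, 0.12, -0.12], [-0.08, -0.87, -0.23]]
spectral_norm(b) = 1.75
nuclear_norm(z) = 5.72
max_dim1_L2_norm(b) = 1.64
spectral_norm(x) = 0.85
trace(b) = -1.48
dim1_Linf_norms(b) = [1.37, 0.23, 0.87]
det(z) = 2.89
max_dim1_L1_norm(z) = 4.48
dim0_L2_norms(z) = [2.86, 2.75, 0.83]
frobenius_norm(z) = 4.06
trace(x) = -0.41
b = x @ z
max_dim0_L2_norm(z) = 2.86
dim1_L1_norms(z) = [4.48, 3.15, 1.84]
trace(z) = -0.55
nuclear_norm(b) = 2.58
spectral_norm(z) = 3.76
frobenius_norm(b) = 1.89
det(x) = 0.05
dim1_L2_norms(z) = [3.11, 2.0, 1.67]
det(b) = 0.15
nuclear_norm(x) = 1.44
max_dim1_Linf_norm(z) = 2.25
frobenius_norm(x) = 0.98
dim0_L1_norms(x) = [0.4, 0.81, 1.3]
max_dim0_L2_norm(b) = 1.39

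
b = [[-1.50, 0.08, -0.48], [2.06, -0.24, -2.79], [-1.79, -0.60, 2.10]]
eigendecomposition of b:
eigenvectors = [[0.09,0.78,-0.02], [0.69,-0.56,0.98], [-0.72,0.28,0.19]]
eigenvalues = [2.91, -1.73, -0.82]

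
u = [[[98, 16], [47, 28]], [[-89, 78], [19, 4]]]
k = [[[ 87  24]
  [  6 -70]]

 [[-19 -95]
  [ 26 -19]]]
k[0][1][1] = -70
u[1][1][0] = 19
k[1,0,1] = -95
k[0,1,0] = 6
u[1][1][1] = 4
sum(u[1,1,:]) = 23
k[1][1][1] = -19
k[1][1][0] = 26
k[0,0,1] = 24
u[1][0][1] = 78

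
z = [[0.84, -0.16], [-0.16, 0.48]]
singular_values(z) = [0.9, 0.42]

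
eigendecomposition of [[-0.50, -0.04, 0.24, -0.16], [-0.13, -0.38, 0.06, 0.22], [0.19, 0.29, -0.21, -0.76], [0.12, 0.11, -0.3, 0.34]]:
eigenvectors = [[0.25,  -0.49,  -0.72,  0.52], [-0.15,  -0.40,  0.2,  0.24], [0.66,  0.72,  -0.64,  0.78], [-0.70,  0.28,  -0.19,  0.25]]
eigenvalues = [0.6, -0.8, -0.32, -0.24]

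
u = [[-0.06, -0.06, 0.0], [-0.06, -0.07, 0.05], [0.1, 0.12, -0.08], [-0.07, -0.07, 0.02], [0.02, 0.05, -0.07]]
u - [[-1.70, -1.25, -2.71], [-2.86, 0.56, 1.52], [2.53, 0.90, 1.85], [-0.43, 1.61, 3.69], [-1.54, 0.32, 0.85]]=[[1.64,1.19,2.71], [2.80,-0.63,-1.47], [-2.43,-0.78,-1.93], [0.36,-1.68,-3.67], [1.56,-0.27,-0.92]]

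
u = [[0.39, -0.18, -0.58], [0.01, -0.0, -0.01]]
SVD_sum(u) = [[0.39,-0.18,-0.58], [0.01,-0.00,-0.01]] + [[-0.0,-0.0,-0.0], [0.00,0.0,0.0]]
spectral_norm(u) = 0.72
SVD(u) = [[-1.0, -0.02], [-0.02, 1.0]] @ diag([0.7218591527398288, 0.004400409723693811]) @ [[-0.54, 0.25, 0.80], [0.62, 0.76, 0.18]]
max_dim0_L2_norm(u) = 0.58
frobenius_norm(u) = 0.72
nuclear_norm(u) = 0.73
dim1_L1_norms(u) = [1.15, 0.02]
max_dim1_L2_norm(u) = 0.72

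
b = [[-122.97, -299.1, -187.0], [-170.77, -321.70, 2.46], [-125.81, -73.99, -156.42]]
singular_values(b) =[528.99, 180.74, 74.02]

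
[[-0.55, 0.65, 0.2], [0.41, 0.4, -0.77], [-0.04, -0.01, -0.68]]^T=[[-0.55, 0.41, -0.04],[0.65, 0.4, -0.01],[0.2, -0.77, -0.68]]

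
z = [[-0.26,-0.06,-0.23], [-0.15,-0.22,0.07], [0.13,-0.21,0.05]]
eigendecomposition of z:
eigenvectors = [[0.71+0.00j, (-0.35+0.43j), (-0.35-0.43j)], [0.69+0.00j, 0.07-0.43j, 0.07+0.43j], [(0.13+0j), (0.71+0j), 0.71-0.00j]]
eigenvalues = [(-0.36+0j), (-0.03+0.21j), (-0.03-0.21j)]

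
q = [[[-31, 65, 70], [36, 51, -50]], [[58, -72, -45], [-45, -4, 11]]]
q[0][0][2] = 70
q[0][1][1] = 51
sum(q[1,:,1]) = -76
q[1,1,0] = -45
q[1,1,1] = -4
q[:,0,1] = [65, -72]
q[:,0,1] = [65, -72]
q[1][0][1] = -72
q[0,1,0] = 36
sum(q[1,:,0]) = 13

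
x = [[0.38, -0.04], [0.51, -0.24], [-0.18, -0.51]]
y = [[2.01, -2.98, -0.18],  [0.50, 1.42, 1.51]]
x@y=[[0.74, -1.19, -0.13],[0.91, -1.86, -0.45],[-0.62, -0.19, -0.74]]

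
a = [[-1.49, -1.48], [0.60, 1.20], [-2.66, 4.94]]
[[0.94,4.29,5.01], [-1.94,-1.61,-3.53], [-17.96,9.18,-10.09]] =a @ [[1.94, -3.08, -0.87], [-2.59, 0.20, -2.51]]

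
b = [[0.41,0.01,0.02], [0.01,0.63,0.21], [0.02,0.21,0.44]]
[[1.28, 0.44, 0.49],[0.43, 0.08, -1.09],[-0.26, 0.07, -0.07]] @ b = [[0.54,0.39,0.33], [0.16,-0.17,-0.45], [-0.11,0.03,-0.02]]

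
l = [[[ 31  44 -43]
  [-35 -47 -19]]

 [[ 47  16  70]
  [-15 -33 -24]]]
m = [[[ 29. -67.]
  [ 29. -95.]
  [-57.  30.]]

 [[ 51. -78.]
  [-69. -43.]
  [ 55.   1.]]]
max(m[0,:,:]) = 30.0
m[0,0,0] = 29.0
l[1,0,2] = 70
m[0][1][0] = 29.0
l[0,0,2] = -43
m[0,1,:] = [29.0, -95.0]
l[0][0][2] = -43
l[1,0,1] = 16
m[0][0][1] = -67.0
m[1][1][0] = -69.0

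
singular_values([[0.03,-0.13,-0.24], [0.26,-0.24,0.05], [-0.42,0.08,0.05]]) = [0.54, 0.26, 0.17]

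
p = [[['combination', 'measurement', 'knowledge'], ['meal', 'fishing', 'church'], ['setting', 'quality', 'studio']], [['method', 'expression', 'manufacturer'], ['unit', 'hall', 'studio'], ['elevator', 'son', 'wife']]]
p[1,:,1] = ['expression', 'hall', 'son']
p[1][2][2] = 'wife'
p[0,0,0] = 'combination'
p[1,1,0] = 'unit'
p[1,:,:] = [['method', 'expression', 'manufacturer'], ['unit', 'hall', 'studio'], ['elevator', 'son', 'wife']]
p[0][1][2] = 'church'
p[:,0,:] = [['combination', 'measurement', 'knowledge'], ['method', 'expression', 'manufacturer']]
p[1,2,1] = 'son'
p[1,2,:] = ['elevator', 'son', 'wife']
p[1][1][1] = 'hall'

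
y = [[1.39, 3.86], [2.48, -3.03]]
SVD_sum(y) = [[-0.48,3.61], [0.44,-3.30]] + [[1.87, 0.25], [2.04, 0.27]]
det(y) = -13.78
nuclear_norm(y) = 7.73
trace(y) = -1.64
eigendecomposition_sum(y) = [[2.36, 1.51], [0.97, 0.62]] + [[-0.97, 2.35], [1.51, -3.65]]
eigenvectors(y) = [[0.92,-0.54], [0.38,0.84]]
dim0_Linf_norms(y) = [2.48, 3.86]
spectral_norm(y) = 4.94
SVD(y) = [[-0.74, 0.67], [0.67, 0.74]] @ diag([4.936004925642131, 2.792643080315962]) @ [[0.13, -0.99], [0.99, 0.13]]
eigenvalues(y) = [2.98, -4.62]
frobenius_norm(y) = 5.67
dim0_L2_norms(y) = [2.84, 4.91]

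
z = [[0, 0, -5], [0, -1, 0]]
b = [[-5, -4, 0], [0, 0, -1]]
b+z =[[-5, -4, -5], [0, -1, -1]]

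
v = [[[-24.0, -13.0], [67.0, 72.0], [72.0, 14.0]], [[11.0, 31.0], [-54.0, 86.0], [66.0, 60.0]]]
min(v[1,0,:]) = 11.0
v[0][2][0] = 72.0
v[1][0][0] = 11.0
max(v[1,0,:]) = 31.0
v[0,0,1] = -13.0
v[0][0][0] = -24.0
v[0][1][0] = 67.0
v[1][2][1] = 60.0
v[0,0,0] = -24.0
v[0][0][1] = -13.0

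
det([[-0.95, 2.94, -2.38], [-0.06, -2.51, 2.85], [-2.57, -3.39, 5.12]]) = -2.732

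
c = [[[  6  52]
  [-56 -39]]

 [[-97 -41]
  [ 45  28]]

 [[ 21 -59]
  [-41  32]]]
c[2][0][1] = -59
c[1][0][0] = -97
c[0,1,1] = -39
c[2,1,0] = -41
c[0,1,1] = -39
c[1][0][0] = -97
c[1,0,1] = -41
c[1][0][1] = -41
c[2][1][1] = 32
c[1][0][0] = -97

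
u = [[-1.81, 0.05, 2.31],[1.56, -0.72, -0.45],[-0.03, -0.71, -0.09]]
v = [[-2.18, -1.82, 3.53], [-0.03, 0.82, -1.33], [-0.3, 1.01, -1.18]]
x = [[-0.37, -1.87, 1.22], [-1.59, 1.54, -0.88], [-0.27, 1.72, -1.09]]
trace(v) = -2.54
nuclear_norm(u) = 4.98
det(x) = 0.03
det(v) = -0.72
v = x + u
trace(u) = -2.62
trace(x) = 0.08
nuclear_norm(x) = 5.05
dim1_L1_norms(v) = [7.53, 2.18, 2.49]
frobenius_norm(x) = 3.88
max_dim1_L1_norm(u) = 4.17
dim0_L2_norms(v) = [2.2, 2.24, 3.95]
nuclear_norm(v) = 6.23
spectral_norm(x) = 3.59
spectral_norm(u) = 3.27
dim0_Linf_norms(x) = [1.59, 1.87, 1.22]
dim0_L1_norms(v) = [2.51, 3.65, 6.04]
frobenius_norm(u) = 3.50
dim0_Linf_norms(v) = [2.18, 1.82, 3.53]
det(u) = -2.14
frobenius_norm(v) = 5.05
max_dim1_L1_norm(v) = 7.53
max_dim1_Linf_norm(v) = 3.53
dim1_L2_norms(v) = [4.53, 1.56, 1.58]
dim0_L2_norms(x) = [1.65, 2.97, 1.86]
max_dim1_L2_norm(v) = 4.53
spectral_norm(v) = 4.90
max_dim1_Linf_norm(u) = 2.31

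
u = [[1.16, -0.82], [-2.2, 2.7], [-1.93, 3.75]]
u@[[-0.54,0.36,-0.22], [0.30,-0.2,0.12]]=[[-0.87, 0.58, -0.35], [2.00, -1.33, 0.81], [2.17, -1.44, 0.87]]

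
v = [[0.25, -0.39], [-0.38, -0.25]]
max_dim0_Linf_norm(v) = 0.39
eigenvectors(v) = [[0.88, 0.48], [-0.47, 0.88]]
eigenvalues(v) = [0.46, -0.46]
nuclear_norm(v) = 0.92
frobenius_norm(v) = 0.65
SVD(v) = [[0.96, 0.28],  [0.28, -0.96]] @ diag([0.46404792778096715, 0.4540479277809671]) @ [[0.28, -0.96],  [0.96, 0.28]]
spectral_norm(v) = 0.46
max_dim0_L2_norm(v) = 0.46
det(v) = -0.21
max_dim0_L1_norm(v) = 0.64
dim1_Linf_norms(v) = [0.39, 0.38]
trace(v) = 0.00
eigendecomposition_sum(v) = [[0.35, -0.20], [-0.19, 0.1]] + [[-0.1, -0.19], [-0.19, -0.35]]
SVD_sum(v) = [[0.13, -0.43], [0.04, -0.13]] + [[0.12, 0.04], [-0.42, -0.12]]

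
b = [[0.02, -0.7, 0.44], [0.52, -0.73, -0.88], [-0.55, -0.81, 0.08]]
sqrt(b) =[[0.52-0.02j,(-0.42+0.22j),(0.35+0.16j)], [0.34-0.08j,(0.23+0.74j),-0.45+0.52j], [(-0.4-0.06j),-0.39+0.55j,(0.69+0.39j)]]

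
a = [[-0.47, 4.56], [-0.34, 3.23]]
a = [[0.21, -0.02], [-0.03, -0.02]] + [[-0.68,  4.58],[-0.31,  3.25]]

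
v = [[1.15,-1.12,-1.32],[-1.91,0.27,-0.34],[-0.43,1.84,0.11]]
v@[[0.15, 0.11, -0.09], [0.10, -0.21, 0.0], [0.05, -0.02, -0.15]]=[[-0.01, 0.39, 0.09], [-0.28, -0.26, 0.22], [0.13, -0.44, 0.02]]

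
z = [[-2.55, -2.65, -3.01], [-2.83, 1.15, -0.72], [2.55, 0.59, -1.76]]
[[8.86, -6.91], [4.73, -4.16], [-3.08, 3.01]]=z@[[-1.70, 1.5],[-0.65, 0.46],[-0.93, 0.62]]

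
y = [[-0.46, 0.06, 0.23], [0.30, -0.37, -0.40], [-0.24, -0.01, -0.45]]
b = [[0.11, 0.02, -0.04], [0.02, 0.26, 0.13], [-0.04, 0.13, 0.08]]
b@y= [[-0.04, -0.0, 0.04], [0.04, -0.1, -0.16], [0.04, -0.05, -0.10]]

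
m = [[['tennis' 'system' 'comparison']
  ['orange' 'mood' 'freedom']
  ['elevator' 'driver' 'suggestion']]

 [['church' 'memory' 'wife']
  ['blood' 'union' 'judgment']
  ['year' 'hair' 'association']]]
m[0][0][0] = 'tennis'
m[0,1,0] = 'orange'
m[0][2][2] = 'suggestion'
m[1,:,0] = ['church', 'blood', 'year']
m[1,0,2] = 'wife'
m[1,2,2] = 'association'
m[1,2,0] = 'year'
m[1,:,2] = ['wife', 'judgment', 'association']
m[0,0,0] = 'tennis'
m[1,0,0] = 'church'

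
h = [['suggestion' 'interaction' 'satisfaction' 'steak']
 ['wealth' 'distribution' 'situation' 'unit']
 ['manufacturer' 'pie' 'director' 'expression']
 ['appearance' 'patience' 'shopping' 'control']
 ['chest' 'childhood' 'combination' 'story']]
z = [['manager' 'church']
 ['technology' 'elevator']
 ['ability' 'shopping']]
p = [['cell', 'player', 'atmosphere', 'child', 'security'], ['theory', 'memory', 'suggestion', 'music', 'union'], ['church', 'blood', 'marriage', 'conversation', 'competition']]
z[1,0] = 'technology'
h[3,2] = 'shopping'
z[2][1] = 'shopping'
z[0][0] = 'manager'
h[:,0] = ['suggestion', 'wealth', 'manufacturer', 'appearance', 'chest']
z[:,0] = ['manager', 'technology', 'ability']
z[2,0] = 'ability'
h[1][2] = 'situation'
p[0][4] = 'security'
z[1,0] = 'technology'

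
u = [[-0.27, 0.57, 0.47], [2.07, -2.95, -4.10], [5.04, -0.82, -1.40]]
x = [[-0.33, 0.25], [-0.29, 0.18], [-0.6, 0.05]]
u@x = [[-0.36, 0.06], [2.63, -0.22], [-0.59, 1.04]]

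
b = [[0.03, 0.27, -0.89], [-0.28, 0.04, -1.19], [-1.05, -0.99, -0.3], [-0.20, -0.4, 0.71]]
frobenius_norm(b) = 2.29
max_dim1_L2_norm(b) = 1.47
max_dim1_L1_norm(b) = 2.34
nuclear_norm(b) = 3.23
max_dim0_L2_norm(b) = 1.67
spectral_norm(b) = 1.71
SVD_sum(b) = [[-0.24,-0.03,-0.8], [-0.35,-0.04,-1.16], [-0.18,-0.02,-0.60], [0.18,0.02,0.58]] + [[0.27, 0.30, -0.09],[0.07, 0.08, -0.03],[-0.87, -0.97, 0.3],[-0.38, -0.42, 0.13]] + [[0.0, -0.0, -0.00],[-0.00, 0.0, 0.00],[0.0, -0.0, -0.00],[0.0, -0.0, -0.0]]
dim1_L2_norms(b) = [0.93, 1.22, 1.47, 0.84]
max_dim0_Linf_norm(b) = 1.19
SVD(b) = [[-0.49, 0.27, -0.80],[-0.71, 0.08, 0.29],[-0.37, -0.88, -0.00],[0.35, -0.38, -0.52]] @ diag([1.7139647478340263, 1.516910172581308, 0.0028933547293122598]) @ [[0.29,0.04,0.96], [0.65,0.73,-0.22], [-0.70,0.69,0.19]]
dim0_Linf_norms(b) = [1.05, 0.99, 1.19]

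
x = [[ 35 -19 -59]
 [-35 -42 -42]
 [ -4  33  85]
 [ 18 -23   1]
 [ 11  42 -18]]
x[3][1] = -23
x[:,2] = [-59, -42, 85, 1, -18]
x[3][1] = -23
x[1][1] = -42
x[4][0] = 11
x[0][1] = -19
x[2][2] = 85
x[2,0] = -4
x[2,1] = 33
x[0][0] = 35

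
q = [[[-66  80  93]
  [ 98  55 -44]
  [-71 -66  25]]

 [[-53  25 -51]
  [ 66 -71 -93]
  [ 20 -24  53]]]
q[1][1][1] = -71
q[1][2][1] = -24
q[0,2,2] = 25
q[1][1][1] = -71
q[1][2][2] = 53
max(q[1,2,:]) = 53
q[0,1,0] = 98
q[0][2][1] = -66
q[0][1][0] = 98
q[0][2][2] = 25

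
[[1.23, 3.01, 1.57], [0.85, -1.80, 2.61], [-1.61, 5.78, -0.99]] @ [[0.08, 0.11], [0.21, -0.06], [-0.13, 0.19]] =[[0.53,0.25], [-0.65,0.70], [1.21,-0.71]]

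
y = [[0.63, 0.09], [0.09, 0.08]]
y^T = [[0.63,0.09], [0.09,0.08]]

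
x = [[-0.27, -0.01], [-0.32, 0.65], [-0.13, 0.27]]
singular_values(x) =[0.79, 0.24]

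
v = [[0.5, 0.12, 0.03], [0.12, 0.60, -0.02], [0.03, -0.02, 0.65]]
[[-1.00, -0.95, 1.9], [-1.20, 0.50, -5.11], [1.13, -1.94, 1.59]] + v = [[-0.50, -0.83, 1.93],[-1.08, 1.1, -5.13],[1.16, -1.96, 2.24]]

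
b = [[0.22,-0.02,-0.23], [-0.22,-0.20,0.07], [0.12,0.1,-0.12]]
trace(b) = -0.10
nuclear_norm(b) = 0.68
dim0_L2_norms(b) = [0.33, 0.22, 0.27]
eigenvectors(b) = [[(-0.86+0j),(-0.4-0.03j),(-0.4+0.03j)], [(0.47+0j),0.61-0.13j,(0.61+0.13j)], [-0.19+0.00j,-0.68+0.00j,(-0.68-0j)]]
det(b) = 0.00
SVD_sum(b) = [[0.22, 0.1, -0.16], [-0.21, -0.10, 0.15], [0.14, 0.07, -0.11]] + [[-0.0, -0.12, -0.08], [-0.00, -0.11, -0.07], [0.00, 0.02, 0.01]] + [[0.01, -0.0, 0.01], [-0.01, 0.01, -0.01], [-0.03, 0.02, -0.02]]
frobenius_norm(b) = 0.48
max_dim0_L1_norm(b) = 0.56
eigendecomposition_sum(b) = [[0.19-0.00j, (-0.05-0j), (-0.16-0j)], [(-0.1+0j), 0.03+0.00j, 0.08+0.00j], [(0.04-0j), (-0.01-0j), -0.03-0.00j]] + [[0.02+0.08j, (0.02+0.2j), (-0.04+0.14j)], [(-0.06-0.11j), -0.11-0.30j, (-0.01-0.23j)], [0.04+0.13j, 0.06+0.34j, -0.04+0.24j]] + [[(0.02-0.08j), 0.02-0.20j, (-0.04-0.14j)], [(-0.06+0.11j), -0.11+0.30j, -0.01+0.23j], [(0.04-0.13j), (0.06-0.34j), -0.04-0.24j]]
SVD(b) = [[-0.65, 0.72, 0.24], [0.62, 0.68, -0.38], [-0.44, -0.10, -0.89]] @ diag([0.4412009943919321, 0.19317796295172962, 0.042707811667077]) @ [[-0.75, -0.35, 0.56], [-0.02, -0.83, -0.55], [0.66, -0.42, 0.62]]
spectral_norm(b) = 0.44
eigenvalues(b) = [(0.18+0j), (-0.14+0.02j), (-0.14-0.02j)]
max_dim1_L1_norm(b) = 0.49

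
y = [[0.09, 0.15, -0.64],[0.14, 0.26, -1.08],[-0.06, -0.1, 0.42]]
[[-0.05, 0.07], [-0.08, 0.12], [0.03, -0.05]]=y @ [[-0.06, 0.09],[0.03, -0.04],[0.07, -0.11]]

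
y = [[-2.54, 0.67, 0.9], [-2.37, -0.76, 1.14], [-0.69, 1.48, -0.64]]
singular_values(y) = [3.78, 1.97, 0.28]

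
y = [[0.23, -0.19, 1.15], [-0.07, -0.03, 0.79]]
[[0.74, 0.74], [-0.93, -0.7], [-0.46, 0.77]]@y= [[0.12,-0.16,1.44], [-0.16,0.2,-1.62], [-0.16,0.06,0.08]]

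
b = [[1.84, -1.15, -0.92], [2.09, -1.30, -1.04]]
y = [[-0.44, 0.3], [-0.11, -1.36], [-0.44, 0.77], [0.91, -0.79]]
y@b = [[-0.18, 0.12, 0.09], [-3.04, 1.89, 1.52], [0.80, -0.50, -0.40], [0.02, -0.02, -0.02]]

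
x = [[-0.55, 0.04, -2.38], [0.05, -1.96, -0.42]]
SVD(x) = [[-0.93, -0.36], [-0.36, 0.93]] @ diag([2.51324160944463, 1.916407214700508]) @ [[0.2, 0.27, 0.94], [0.13, -0.96, 0.25]]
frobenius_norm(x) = 3.16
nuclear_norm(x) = 4.43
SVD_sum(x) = [[-0.46, -0.63, -2.21], [-0.18, -0.24, -0.86]] + [[-0.09, 0.67, -0.17], [0.23, -1.72, 0.44]]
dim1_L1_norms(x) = [2.97, 2.43]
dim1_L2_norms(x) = [2.44, 2.01]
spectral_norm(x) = 2.51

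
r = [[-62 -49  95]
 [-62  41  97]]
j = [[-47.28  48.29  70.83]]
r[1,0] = -62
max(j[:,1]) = 48.29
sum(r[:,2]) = 192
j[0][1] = 48.29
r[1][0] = -62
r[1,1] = 41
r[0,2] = 95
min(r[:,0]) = -62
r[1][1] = 41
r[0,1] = -49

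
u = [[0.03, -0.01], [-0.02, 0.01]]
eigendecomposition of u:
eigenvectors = [[0.81, 0.34],[-0.59, 0.94]]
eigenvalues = [0.04, 0.0]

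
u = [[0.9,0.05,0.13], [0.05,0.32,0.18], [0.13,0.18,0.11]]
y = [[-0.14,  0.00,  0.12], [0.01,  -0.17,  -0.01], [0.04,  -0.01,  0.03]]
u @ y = [[-0.12, -0.01, 0.11], [0.0, -0.06, 0.01], [-0.01, -0.03, 0.02]]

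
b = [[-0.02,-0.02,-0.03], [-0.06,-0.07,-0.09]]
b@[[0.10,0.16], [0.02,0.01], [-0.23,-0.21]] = [[0.0, 0.00], [0.01, 0.01]]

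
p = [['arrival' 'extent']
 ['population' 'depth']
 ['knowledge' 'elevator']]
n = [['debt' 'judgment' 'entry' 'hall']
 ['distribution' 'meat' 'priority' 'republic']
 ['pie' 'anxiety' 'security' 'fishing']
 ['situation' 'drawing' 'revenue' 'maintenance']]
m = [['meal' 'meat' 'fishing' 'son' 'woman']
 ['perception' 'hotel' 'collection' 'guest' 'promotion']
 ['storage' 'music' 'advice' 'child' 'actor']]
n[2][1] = 'anxiety'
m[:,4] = ['woman', 'promotion', 'actor']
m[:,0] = ['meal', 'perception', 'storage']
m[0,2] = 'fishing'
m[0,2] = 'fishing'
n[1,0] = 'distribution'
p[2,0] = 'knowledge'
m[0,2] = 'fishing'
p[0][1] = 'extent'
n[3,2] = 'revenue'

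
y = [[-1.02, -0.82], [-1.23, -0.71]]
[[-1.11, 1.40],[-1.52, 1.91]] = y@ [[1.61, -2.03], [-0.65, 0.82]]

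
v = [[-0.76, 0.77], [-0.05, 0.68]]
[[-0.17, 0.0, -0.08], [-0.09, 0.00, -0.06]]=v @ [[0.09, 0.00, 0.01], [-0.13, -0.00, -0.09]]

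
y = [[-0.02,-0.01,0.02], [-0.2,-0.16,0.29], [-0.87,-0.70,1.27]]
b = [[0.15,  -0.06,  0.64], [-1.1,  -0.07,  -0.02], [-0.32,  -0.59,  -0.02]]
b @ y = [[-0.55, -0.44, 0.80],[0.05, 0.04, -0.07],[0.14, 0.11, -0.2]]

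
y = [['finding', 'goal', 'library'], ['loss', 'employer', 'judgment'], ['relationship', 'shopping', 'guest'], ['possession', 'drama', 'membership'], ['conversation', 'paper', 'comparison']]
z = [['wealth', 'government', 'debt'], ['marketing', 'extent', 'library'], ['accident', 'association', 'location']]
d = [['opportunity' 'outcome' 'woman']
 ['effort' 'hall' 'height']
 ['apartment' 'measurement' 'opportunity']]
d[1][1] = 'hall'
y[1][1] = 'employer'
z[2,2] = 'location'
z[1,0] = 'marketing'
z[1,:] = ['marketing', 'extent', 'library']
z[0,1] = 'government'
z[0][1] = 'government'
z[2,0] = 'accident'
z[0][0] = 'wealth'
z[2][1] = 'association'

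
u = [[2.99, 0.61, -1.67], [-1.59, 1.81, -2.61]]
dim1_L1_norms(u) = [5.27, 6.01]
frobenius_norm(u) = 4.97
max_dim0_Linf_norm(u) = 2.99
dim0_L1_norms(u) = [4.58, 2.42, 4.28]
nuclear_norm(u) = 7.03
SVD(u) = [[0.57, 0.82], [0.82, -0.57]] @ diag([3.621155149844717, 3.4065577025427127]) @ [[0.11, 0.51, -0.85], [0.99, -0.16, 0.04]]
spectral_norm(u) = 3.62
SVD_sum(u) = [[0.24, 1.05, -1.78],[0.34, 1.50, -2.54]] + [[2.75, -0.44, 0.11], [-1.93, 0.31, -0.07]]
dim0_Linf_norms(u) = [2.99, 1.81, 2.61]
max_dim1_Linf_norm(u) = 2.99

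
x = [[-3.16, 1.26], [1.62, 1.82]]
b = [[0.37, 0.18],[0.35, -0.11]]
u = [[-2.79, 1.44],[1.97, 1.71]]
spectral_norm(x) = 3.57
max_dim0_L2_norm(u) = 3.42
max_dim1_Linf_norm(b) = 0.37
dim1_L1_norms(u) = [4.23, 3.68]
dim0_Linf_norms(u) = [2.79, 1.71]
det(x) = -7.79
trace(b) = 0.26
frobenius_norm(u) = 4.08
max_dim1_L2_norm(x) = 3.4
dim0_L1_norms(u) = [4.76, 3.15]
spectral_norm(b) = 0.51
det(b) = -0.10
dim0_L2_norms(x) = [3.55, 2.21]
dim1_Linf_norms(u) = [2.79, 1.97]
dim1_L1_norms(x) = [4.42, 3.44]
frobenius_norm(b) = 0.55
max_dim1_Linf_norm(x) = 3.16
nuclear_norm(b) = 0.72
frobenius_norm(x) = 4.18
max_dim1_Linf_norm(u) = 2.79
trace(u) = -1.08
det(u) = -7.61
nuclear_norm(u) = 5.65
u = b + x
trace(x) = -1.34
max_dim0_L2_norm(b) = 0.51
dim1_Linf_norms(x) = [3.16, 1.82]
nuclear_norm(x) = 5.75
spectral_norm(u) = 3.42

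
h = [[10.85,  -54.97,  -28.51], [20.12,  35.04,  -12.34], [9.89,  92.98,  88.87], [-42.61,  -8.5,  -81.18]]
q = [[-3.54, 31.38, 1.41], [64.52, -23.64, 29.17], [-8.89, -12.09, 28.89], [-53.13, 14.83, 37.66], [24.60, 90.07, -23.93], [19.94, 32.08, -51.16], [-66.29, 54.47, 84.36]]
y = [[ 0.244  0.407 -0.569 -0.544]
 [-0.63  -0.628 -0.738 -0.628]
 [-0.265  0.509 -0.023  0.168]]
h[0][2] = -28.51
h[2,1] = 92.98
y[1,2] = -0.738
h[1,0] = 20.12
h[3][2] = -81.18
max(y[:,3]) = 0.168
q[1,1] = -23.64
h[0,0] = 10.85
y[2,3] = 0.168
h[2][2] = 88.87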